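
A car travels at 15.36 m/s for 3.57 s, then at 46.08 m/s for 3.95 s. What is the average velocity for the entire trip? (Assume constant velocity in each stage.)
d₁ = v₁t₁ = 15.36 × 3.57 = 54.8352 m
d₂ = v₂t₂ = 46.08 × 3.95 = 182.016 m
d_total = 236.85 m, t_total = 7.52 s
v_avg = d_total/t_total = 236.85/7.52 = 31.5 m/s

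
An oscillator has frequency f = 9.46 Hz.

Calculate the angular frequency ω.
ω = 2πf = 2π×9.46 = 59.44 rad/s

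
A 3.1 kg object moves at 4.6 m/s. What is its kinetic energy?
KE = ½mv² = ½×3.1×4.6² = 32.798 J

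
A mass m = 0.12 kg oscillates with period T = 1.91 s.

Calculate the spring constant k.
T = 2π√(m/k) → k = m(2π/T)² = 0.12×(2π/1.91)² = 1.299 N/m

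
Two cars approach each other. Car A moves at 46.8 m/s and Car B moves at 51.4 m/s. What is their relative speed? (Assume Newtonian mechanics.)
v_rel = v_A + v_B = 46.8 + 51.4 = 98.2 m/s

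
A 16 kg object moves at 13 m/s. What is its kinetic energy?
KE = ½mv² = ½×16×13² = 1352.0 J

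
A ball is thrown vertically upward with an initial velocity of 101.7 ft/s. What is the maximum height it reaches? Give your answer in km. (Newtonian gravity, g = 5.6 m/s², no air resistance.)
h_max = v₀²/(2g) (with unit conversion) = 0.08579 km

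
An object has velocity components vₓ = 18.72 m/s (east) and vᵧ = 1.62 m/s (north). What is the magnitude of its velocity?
|v| = √(vₓ² + vᵧ²) = √(18.72² + 1.62²) = √(353.063) = 18.79 m/s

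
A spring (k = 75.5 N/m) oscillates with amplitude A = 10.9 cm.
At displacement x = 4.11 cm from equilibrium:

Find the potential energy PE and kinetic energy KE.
E_total = ½kA² = ½×75.5×(0.109)² = 0.4485 J
PE = ½kx² = ½×75.5×(0.0411)² = 0.06377 J
KE = E_total − PE = 0.3847 J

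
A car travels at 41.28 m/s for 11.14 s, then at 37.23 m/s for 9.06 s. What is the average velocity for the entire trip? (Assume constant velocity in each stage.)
d₁ = v₁t₁ = 41.28 × 11.14 = 459.859 m
d₂ = v₂t₂ = 37.23 × 9.06 = 337.304 m
d_total = 797.16 m, t_total = 20.2 s
v_avg = d_total/t_total = 797.16/20.2 = 39.46 m/s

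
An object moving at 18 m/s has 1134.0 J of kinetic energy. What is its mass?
KE = ½mv² → m = 2KE/v² = 2×1134.0/18² = 7.0 kg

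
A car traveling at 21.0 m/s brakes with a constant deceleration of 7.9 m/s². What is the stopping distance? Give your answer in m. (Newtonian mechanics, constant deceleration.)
d = v₀² / (2a) = 27.91 m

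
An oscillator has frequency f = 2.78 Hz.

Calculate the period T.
T = 1/f = 1/2.78 = 0.3597 s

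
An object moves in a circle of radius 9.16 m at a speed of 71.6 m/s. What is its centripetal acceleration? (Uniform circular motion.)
a_c = v²/r = 71.6²/9.16 = 5126.56/9.16 = 559.67 m/s²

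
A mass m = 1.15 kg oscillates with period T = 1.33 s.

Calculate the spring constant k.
T = 2π√(m/k) → k = m(2π/T)² = 1.15×(2π/1.33)² = 25.67 N/m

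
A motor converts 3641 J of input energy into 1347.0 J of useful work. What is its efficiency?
η = W_out/W_in = 1347.0/3641 = 0.37 = 37.0%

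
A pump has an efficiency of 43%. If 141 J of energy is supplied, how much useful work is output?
W_out = η × W_in = 0.43 × 141 = 60.63 J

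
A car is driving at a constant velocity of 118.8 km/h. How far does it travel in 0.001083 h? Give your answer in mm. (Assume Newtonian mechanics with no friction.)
d = vt (with unit conversion) = 128700.0 mm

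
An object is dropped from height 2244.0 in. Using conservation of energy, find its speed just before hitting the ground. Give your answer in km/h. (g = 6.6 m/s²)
mgh = ½mv² → v = √(2gh) = √(2×6.6×57) = 27.43 m/s = 98.75 km/h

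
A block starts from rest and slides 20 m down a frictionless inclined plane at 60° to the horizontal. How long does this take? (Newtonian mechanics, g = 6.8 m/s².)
a = g sin(θ) = 6.8 × sin(60°) = 5.89 m/s²
t = √(2d/a) = √(2 × 20 / 5.89) = 2.61 s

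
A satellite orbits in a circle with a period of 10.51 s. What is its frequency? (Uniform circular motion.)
f = 1/T = 1/10.51 = 0.0951 Hz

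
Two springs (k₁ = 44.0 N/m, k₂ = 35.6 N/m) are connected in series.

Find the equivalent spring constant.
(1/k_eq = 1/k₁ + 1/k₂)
1/k_eq = 1/44.0 + 1/35.6 = 0.050817; k_eq = 19.68 N/m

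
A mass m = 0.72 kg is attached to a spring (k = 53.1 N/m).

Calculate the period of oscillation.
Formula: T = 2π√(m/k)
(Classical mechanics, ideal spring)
T = 2π√(m/k) = 2π√(0.72/53.1) = 0.7316 s; f = 1/T = 1.367 Hz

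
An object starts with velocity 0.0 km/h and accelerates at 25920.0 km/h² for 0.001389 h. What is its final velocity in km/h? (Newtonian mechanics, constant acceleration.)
v = v₀ + at (with unit conversion) = 36.0 km/h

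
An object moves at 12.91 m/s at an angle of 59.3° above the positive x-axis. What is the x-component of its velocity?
vₓ = v cos(θ) = 12.91 × cos(59.3°) = 6.59 m/s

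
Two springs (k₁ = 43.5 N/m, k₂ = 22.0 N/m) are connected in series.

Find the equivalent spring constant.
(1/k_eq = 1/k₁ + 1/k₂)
1/k_eq = 1/43.5 + 1/22.0 = 0.068443; k_eq = 14.61 N/m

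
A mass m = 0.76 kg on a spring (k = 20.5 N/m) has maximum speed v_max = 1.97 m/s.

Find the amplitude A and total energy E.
½mv²_max = ½kA² → A = v_max√(m/k) = 1.97×√(0.76/20.5) = 0.3793 m = 37.93 cm
E = ½mv²_max = ½×0.76×1.97² = 1.475 J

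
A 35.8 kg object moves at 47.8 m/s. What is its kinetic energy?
KE = ½mv² = ½×35.8×47.8² = 40898.64 J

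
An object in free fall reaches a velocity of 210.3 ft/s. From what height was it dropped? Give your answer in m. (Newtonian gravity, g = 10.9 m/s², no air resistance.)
h = v²/(2g) (with unit conversion) = 188.5 m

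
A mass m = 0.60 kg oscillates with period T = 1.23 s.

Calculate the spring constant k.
T = 2π√(m/k) → k = m(2π/T)² = 0.6×(2π/1.23)² = 15.66 N/m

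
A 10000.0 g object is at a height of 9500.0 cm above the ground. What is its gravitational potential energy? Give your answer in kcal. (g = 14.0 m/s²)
PE = mgh = 10 kg × 14.0 m/s² × 95 m = 1.33e+04 J = 3.179 kcal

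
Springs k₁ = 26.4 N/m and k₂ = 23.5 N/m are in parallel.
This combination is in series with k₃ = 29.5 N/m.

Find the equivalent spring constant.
k₁₂ = k₁ + k₂ = 49.9 N/m (parallel)
1/k_eq = 1/k₁₂ + 1/k₃ → k_eq = 18.54 N/m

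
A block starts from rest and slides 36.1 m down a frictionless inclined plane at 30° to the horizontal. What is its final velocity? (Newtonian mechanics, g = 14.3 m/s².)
a = g sin(θ) = 14.3 × sin(30°) = 7.15 m/s²
v = √(2ad) = √(2 × 7.15 × 36.1) = 22.72 m/s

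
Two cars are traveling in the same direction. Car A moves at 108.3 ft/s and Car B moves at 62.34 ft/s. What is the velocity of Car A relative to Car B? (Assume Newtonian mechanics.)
v_rel = v_A - v_B = 108.3 - 62.34 = 45.96 ft/s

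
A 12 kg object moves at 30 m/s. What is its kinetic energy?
KE = ½mv² = ½×12×30² = 5400.0 J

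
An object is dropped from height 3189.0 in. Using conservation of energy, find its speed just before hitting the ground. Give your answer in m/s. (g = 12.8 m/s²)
mgh = ½mv² → v = √(2gh) = √(2×12.8×81) = 45.54 m/s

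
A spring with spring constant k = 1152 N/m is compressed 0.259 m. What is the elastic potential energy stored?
PE = ½kx² = ½×1152×0.259² = 38.64 J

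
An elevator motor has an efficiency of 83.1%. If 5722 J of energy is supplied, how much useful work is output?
W_out = η × W_in = 0.831 × 5722 = 4755.0 J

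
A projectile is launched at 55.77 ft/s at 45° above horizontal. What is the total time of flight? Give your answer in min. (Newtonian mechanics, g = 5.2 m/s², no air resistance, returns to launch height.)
T = 2v₀sin(θ)/g (with unit conversion) = 0.07705 min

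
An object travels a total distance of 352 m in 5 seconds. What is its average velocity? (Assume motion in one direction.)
v_avg = Δd / Δt = 352 / 5 = 70.4 m/s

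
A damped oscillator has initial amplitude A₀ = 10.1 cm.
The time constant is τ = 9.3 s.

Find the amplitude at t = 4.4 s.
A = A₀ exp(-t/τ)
A = A₀ exp(−t/τ) = 10.1×exp(−4.4/9.3) = 6.293 cm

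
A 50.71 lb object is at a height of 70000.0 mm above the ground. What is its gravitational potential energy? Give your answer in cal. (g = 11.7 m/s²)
PE = mgh = 23 kg × 11.7 m/s² × 70 m = 1.884e+04 J = 4502.0 cal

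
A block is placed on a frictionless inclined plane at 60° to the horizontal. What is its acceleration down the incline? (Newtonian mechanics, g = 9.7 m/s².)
a = g sin(θ) = 9.7 × sin(60°) = 9.7 × 0.866 = 8.4 m/s²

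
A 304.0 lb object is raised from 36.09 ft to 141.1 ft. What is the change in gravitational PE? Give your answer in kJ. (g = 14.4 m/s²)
ΔPE = mg(h₂ − h₁) = 137.9 kg × 14.4 m/s² × (43.01 − 11) m = 6.355e+04 J = 63.55 kJ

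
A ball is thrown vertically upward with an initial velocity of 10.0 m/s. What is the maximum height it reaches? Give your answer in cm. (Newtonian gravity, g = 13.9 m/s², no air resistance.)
h_max = v₀²/(2g) (with unit conversion) = 359.7 cm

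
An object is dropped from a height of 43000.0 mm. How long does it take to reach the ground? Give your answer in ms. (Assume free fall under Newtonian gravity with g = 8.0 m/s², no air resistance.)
t = √(2h/g) (with unit conversion) = 3279.0 ms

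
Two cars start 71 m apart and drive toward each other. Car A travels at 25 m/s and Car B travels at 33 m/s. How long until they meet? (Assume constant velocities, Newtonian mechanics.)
Combined speed: v_combined = 25 + 33 = 58 m/s
Time to meet: t = d/58 = 71/58 = 1.22 s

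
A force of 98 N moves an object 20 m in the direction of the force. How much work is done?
W = Fd = 98×20 = 1960.0 J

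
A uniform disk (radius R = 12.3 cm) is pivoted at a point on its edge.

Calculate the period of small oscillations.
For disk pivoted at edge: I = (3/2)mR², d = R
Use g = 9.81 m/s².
I/m = (3/2)R² = 0.02269 m²; d = R = 0.123 m
T = 2π√((3/2)R²/(gR)) = 2π√(3R/(2g)) = 0.8617 s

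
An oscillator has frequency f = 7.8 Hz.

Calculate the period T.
T = 1/f = 1/7.8 = 0.1282 s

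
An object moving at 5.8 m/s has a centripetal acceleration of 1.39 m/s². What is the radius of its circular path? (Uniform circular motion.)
r = v²/a_c = 5.8²/1.39 = 24.2 m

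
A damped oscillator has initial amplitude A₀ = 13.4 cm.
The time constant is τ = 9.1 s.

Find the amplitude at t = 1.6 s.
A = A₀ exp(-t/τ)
A = A₀ exp(−t/τ) = 13.4×exp(−1.6/9.1) = 11.24 cm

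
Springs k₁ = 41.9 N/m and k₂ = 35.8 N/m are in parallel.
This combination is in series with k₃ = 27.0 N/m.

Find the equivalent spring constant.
k₁₂ = k₁ + k₂ = 77.7 N/m (parallel)
1/k_eq = 1/k₁₂ + 1/k₃ → k_eq = 20.04 N/m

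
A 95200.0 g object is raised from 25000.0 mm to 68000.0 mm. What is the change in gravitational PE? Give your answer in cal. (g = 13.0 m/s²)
ΔPE = mg(h₂ − h₁) = 95.2 kg × 13.0 m/s² × (68 − 25) m = 5.322e+04 J = 12720.0 cal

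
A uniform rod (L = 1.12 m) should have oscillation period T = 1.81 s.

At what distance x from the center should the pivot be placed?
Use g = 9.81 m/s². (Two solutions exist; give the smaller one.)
T = 2π√((L²/12 + x²)/(gx)). Let c = T²g/(4π²) = 0.8141.
x² − cx + L²/12 = 0 → x = (c − √(c² − L²/3))/2 = 0.1598 m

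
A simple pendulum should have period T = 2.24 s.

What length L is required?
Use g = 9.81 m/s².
T = 2π√(L/g) → L = g(T/2π)² = 9.81×(2.24/2π)² = 1.247 m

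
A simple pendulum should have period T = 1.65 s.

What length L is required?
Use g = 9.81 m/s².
T = 2π√(L/g) → L = g(T/2π)² = 9.81×(1.65/2π)² = 0.6765 m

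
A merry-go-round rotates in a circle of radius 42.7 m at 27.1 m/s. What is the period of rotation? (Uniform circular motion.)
T = 2πr/v = 2π×42.7/27.1 = 9.9 s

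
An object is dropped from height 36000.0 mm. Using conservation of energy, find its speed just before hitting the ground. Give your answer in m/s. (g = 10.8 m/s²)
mgh = ½mv² → v = √(2gh) = √(2×10.8×36) = 27.89 m/s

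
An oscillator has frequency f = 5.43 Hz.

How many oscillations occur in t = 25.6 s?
n = f×t = 5.43×25.6 = 139 oscillations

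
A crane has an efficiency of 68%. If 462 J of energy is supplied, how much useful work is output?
W_out = η × W_in = 0.68 × 462 = 314.16 J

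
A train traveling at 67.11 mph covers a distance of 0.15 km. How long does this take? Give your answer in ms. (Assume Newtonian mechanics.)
t = d/v (with unit conversion) = 5000.0 ms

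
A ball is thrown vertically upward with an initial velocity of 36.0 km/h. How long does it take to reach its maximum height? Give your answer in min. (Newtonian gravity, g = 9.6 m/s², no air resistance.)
t_up = v₀/g (with unit conversion) = 0.01736 min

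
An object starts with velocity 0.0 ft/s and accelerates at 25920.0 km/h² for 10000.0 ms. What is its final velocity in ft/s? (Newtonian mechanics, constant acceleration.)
v = v₀ + at (with unit conversion) = 65.62 ft/s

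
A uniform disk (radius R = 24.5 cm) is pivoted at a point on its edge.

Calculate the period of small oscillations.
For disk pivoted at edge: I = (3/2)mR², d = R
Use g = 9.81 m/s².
I/m = (3/2)R² = 0.09004 m²; d = R = 0.245 m
T = 2π√((3/2)R²/(gR)) = 2π√(3R/(2g)) = 1.216 s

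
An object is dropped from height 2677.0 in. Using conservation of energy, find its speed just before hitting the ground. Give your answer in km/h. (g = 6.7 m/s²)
mgh = ½mv² → v = √(2gh) = √(2×6.7×68) = 30.19 m/s = 108.7 km/h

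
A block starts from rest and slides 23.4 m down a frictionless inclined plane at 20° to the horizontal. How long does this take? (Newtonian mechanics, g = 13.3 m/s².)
a = g sin(θ) = 13.3 × sin(20°) = 4.55 m/s²
t = √(2d/a) = √(2 × 23.4 / 4.55) = 3.21 s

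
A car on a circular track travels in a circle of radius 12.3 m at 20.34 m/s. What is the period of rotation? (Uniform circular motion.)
T = 2πr/v = 2π×12.3/20.34 = 3.8 s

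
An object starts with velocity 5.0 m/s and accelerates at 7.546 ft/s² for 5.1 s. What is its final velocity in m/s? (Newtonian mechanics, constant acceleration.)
v = v₀ + at (with unit conversion) = 16.73 m/s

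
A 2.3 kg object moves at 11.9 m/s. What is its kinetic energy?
KE = ½mv² = ½×2.3×11.9² = 162.8515 J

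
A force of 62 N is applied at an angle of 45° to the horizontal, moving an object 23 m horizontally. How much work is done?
W = Fd cosθ = 62×23×cos(45°) = 1008.3 J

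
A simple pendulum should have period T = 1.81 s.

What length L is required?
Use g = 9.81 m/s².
T = 2π√(L/g) → L = g(T/2π)² = 9.81×(1.81/2π)² = 0.8141 m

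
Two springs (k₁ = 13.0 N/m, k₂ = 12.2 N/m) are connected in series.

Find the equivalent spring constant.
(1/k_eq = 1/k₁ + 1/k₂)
1/k_eq = 1/13.0 + 1/12.2 = 0.15889; k_eq = 6.294 N/m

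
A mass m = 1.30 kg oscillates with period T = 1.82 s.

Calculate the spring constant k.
T = 2π√(m/k) → k = m(2π/T)² = 1.3×(2π/1.82)² = 15.49 N/m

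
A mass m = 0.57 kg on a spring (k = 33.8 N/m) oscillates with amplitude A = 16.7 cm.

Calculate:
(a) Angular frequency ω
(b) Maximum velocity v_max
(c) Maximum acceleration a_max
ω = √(k/m) = √(33.8/0.57) = 7.701 rad/s
v_max = ωA = 7.701×0.167 = 1.286 m/s
a_max = ω²A = 7.701²×0.167 = 9.903 m/s²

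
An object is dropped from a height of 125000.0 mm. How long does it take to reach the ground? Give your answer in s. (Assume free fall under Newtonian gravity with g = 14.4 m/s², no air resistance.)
t = √(2h/g) (with unit conversion) = 4.167 s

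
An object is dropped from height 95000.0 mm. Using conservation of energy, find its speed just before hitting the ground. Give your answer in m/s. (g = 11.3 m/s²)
mgh = ½mv² → v = √(2gh) = √(2×11.3×95) = 46.34 m/s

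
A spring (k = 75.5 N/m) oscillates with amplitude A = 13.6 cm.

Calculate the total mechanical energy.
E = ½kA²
E = ½kA² = ½×75.5×(0.136)² = 0.6982 J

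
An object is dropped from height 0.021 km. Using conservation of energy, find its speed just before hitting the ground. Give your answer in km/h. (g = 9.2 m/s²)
mgh = ½mv² → v = √(2gh) = √(2×9.2×21) = 19.66 m/s = 70.77 km/h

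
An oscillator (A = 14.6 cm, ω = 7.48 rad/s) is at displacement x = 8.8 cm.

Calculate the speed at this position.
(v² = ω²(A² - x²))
v = ω√(A² − x²) = 7.48×√(0.146² − 0.088²) = 0.8714 m/s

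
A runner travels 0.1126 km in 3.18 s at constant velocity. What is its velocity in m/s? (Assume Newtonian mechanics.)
v = d/t (with unit conversion) = 35.41 m/s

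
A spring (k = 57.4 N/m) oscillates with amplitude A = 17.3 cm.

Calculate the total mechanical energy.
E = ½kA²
E = ½kA² = ½×57.4×(0.173)² = 0.859 J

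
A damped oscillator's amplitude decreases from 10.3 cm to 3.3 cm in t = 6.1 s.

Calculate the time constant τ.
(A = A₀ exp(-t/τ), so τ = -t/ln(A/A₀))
A/A₀ = 3.3/10.3 = 0.3204; ln(A/A₀) = -1.138
τ = −t/ln(A/A₀) = −6.1/-1.138 = 5.359 s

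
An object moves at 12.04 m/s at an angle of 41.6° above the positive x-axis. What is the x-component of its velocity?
vₓ = v cos(θ) = 12.04 × cos(41.6°) = 9.0 m/s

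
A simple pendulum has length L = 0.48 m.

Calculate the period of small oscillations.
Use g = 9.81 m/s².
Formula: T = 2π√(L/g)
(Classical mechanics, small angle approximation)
T = 2π√(L/g) = 2π√(0.48/9.81) = 1.39 s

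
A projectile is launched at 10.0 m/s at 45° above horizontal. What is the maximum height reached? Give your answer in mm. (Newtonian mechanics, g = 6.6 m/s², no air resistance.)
H = v₀²sin²(θ)/(2g) (with unit conversion) = 3788.0 mm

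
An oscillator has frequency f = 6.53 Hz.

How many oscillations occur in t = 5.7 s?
n = f×t = 6.53×5.7 = 37.22 oscillations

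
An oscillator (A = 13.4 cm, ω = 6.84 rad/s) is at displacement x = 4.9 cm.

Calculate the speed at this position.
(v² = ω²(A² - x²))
v = ω√(A² − x²) = 6.84×√(0.134² − 0.049²) = 0.8531 m/s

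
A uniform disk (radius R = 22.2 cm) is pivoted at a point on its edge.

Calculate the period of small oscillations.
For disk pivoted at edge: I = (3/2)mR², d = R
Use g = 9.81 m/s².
I/m = (3/2)R² = 0.07393 m²; d = R = 0.222 m
T = 2π√((3/2)R²/(gR)) = 2π√(3R/(2g)) = 1.158 s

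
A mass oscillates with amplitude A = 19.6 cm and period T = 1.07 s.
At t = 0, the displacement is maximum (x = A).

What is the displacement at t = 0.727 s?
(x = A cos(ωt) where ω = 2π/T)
ω = 2π/T = 2π/1.07 = 5.872 rad/s
x = A cos(ωt) = 19.6×cos(5.872×0.727) = -8.408 cm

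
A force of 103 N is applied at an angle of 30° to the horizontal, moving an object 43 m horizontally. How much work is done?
W = Fd cosθ = 103×43×cos(30°) = 3835.6 J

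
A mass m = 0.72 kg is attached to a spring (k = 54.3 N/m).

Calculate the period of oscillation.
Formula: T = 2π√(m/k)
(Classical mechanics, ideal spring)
T = 2π√(m/k) = 2π√(0.72/54.3) = 0.7235 s; f = 1/T = 1.382 Hz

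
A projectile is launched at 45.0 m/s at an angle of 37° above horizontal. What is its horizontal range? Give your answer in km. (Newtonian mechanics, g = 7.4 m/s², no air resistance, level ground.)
R = v₀² sin(2θ) / g (with unit conversion) = 0.263 km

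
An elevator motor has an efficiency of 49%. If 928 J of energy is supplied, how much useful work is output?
W_out = η × W_in = 0.49 × 928 = 454.72 J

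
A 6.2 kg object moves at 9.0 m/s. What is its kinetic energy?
KE = ½mv² = ½×6.2×9.0² = 251.1 J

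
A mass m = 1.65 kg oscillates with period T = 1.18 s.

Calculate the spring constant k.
T = 2π√(m/k) → k = m(2π/T)² = 1.65×(2π/1.18)² = 46.78 N/m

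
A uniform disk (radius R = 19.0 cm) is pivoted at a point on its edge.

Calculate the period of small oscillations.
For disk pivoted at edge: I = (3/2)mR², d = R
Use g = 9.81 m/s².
I/m = (3/2)R² = 0.05415 m²; d = R = 0.19 m
T = 2π√((3/2)R²/(gR)) = 2π√(3R/(2g)) = 1.071 s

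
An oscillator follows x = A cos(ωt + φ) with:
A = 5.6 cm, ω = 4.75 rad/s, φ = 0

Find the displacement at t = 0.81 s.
x = A cos(ωt + φ) = 5.6×cos(4.75×0.81 + 0) = -4.262 cm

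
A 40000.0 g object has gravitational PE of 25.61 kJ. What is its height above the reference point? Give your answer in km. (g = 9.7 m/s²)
PE = mgh → h = PE/(mg) = 2.561e+04 J / (40 kg × 9.7 m/s²) = 66.01 m = 0.06601 km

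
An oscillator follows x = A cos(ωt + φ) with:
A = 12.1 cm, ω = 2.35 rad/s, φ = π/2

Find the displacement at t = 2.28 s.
x = A cos(ωt + φ) = 12.1×cos(2.35×2.28 + π/2) = 9.665 cm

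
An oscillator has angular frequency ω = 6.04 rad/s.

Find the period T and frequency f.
T = 2π/ω = 2π/6.04 = 1.04 s; f = ω/2π = 0.9613 Hz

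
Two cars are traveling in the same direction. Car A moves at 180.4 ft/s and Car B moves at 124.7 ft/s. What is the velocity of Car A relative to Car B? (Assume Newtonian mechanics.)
v_rel = v_A - v_B = 180.4 - 124.7 = 55.7 ft/s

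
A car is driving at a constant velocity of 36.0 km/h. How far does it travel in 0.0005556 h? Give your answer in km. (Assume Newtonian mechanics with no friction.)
d = vt (with unit conversion) = 0.02 km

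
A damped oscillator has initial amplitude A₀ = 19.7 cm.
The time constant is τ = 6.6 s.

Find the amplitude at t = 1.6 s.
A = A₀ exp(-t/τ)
A = A₀ exp(−t/τ) = 19.7×exp(−1.6/6.6) = 15.46 cm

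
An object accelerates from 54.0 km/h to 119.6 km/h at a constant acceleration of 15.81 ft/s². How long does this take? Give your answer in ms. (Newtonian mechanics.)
t = (v - v₀)/a (with unit conversion) = 3781.0 ms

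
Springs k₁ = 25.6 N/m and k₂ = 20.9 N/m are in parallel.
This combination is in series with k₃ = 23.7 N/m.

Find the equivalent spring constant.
k₁₂ = k₁ + k₂ = 46.5 N/m (parallel)
1/k_eq = 1/k₁₂ + 1/k₃ → k_eq = 15.7 N/m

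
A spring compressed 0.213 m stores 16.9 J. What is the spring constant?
PE = ½kx² → k = 2PE/x² = 2×16.9/0.213² = 745.0 N/m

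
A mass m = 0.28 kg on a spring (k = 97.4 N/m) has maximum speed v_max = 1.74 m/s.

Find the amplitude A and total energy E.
½mv²_max = ½kA² → A = v_max√(m/k) = 1.74×√(0.28/97.4) = 0.09329 m = 9.329 cm
E = ½mv²_max = ½×0.28×1.74² = 0.4239 J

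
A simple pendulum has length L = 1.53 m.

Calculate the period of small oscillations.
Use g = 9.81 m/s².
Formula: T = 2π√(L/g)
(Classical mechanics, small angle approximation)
T = 2π√(L/g) = 2π√(1.53/9.81) = 2.481 s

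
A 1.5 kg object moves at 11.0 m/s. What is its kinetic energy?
KE = ½mv² = ½×1.5×11.0² = 90.75 J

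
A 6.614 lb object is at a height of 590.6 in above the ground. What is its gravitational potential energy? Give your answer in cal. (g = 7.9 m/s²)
PE = mgh = 3 kg × 7.9 m/s² × 15 m = 355.5 J = 84.98 cal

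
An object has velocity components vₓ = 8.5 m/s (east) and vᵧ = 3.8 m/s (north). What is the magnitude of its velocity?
|v| = √(vₓ² + vᵧ²) = √(8.5² + 3.8²) = √(86.69) = 9.31 m/s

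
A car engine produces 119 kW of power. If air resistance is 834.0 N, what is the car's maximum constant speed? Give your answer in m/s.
P = Fv → v = P/F = 119000 W / 834 N = 142.7 m/s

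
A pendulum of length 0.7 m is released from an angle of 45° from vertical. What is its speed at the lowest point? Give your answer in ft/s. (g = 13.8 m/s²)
h = L(1 − cosθ) = 0.7×(1 − cos45°) = 0.205 m
v = √(2gh) = √(2×13.8×0.205) = 2.379 m/s = 7.804 ft/s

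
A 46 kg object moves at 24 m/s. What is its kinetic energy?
KE = ½mv² = ½×46×24² = 13248.0 J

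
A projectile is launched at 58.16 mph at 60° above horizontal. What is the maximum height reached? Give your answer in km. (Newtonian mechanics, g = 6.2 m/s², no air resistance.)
H = v₀²sin²(θ)/(2g) (with unit conversion) = 0.04089 km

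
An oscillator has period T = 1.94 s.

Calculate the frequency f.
f = 1/T = 1/1.94 = 0.5155 Hz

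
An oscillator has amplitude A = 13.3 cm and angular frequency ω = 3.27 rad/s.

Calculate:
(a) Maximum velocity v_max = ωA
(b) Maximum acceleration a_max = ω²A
v_max = ωA = 3.27×0.133 = 0.4349 m/s
a_max = ω²A = 3.27²×0.133 = 1.422 m/s²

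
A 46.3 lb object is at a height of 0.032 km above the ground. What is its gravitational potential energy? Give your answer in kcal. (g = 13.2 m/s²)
PE = mgh = 21 kg × 13.2 m/s² × 32 m = 8871 J = 2.12 kcal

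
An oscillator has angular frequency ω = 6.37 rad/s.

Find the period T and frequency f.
T = 2π/ω = 2π/6.37 = 0.9864 s; f = ω/2π = 1.014 Hz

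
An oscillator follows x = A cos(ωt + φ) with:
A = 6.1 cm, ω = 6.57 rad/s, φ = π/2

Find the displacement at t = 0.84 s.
x = A cos(ωt + φ) = 6.1×cos(6.57×0.84 + π/2) = 4.222 cm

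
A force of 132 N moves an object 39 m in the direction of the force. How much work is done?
W = Fd = 132×39 = 5148.0 J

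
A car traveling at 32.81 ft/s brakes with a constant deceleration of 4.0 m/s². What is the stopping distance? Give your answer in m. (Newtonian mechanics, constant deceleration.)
d = v₀² / (2a) (with unit conversion) = 12.5 m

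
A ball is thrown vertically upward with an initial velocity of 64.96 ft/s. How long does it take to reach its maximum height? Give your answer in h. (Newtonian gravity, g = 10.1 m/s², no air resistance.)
t_up = v₀/g (with unit conversion) = 0.0005445 h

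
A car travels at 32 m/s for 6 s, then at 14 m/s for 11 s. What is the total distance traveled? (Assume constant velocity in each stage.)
d₁ = v₁t₁ = 32 × 6 = 192 m
d₂ = v₂t₂ = 14 × 11 = 154 m
d_total = 192 + 154 = 346 m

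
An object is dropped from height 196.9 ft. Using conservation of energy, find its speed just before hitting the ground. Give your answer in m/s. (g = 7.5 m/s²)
mgh = ½mv² → v = √(2gh) = √(2×7.5×60.02) = 30 m/s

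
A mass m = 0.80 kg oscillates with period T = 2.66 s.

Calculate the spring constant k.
T = 2π√(m/k) → k = m(2π/T)² = 0.8×(2π/2.66)² = 4.464 N/m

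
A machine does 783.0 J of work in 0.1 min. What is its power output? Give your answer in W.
P = W/t = 783 J / 6 s = 130.5 W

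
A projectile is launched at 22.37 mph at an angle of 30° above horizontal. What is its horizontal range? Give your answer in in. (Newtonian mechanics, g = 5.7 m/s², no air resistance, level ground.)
R = v₀² sin(2θ) / g (with unit conversion) = 598.2 in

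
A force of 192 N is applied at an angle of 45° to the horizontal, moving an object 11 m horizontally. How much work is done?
W = Fd cosθ = 192×11×cos(45°) = 1493.4 J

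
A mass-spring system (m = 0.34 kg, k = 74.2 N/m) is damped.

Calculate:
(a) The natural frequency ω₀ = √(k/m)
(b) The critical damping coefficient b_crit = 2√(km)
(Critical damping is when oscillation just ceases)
ω₀ = √(k/m) = √(74.2/0.34) = 14.77 rad/s
b_crit = 2√(km) = 2√(74.2×0.34) = 10.05 kg/s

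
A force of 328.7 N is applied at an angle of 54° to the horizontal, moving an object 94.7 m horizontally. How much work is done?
W = Fd cosθ = 328.7×94.7×cos(54°) = 18297.0 J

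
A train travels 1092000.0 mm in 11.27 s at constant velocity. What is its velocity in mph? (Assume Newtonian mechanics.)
v = d/t (with unit conversion) = 216.7 mph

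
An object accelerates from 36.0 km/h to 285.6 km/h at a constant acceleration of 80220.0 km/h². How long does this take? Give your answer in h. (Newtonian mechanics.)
t = (v - v₀)/a (with unit conversion) = 0.003111 h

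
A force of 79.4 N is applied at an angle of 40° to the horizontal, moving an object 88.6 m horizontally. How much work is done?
W = Fd cosθ = 79.4×88.6×cos(40°) = 5389.0 J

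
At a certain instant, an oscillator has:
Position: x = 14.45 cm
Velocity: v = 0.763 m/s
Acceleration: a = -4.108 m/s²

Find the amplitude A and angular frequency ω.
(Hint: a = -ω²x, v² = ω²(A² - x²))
a = −ω²x → ω = √(|a|/x) = √(4.108/0.1445) = 5.332 rad/s
v² = ω²(A² − x²) → A = √(x² + v²/ω²) = √(0.1445² + 0.763²/5.332²) = 0.2034 m = 20.34 cm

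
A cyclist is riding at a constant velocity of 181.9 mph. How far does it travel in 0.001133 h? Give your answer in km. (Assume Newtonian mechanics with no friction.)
d = vt (with unit conversion) = 0.3317 km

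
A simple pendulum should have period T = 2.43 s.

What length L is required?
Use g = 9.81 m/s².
T = 2π√(L/g) → L = g(T/2π)² = 9.81×(2.43/2π)² = 1.467 m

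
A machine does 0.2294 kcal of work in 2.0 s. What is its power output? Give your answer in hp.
P = W/t = 959.8 J / 2 s = 479.9 W = 0.6436 hp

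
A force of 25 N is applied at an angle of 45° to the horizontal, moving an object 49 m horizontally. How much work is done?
W = Fd cosθ = 25×49×cos(45°) = 866.21 J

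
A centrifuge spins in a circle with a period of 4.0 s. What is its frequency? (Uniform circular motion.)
f = 1/T = 1/4.0 = 0.25 Hz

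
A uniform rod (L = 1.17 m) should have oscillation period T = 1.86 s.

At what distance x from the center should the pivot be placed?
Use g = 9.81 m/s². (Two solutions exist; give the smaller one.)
T = 2π√((L²/12 + x²)/(gx)). Let c = T²g/(4π²) = 0.8597.
x² − cx + L²/12 = 0 → x = (c − √(c² − L²/3))/2 = 0.164 m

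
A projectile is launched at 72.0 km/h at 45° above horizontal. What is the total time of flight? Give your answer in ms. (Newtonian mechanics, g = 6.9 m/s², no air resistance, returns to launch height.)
T = 2v₀sin(θ)/g (with unit conversion) = 4099.0 ms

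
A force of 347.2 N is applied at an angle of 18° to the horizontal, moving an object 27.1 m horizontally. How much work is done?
W = Fd cosθ = 347.2×27.1×cos(18°) = 8948.6 J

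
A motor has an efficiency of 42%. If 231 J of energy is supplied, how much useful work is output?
W_out = η × W_in = 0.42 × 231 = 97.02 J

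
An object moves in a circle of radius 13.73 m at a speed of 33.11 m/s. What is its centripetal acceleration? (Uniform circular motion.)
a_c = v²/r = 33.11²/13.73 = 1096.27/13.73 = 79.85 m/s²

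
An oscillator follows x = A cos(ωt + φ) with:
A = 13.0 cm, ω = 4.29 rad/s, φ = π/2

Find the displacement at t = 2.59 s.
x = A cos(ωt + φ) = 13.0×cos(4.29×2.59 + π/2) = 12.91 cm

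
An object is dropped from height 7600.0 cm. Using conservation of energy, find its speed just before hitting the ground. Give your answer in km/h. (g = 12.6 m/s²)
mgh = ½mv² → v = √(2gh) = √(2×12.6×76) = 43.76 m/s = 157.5 km/h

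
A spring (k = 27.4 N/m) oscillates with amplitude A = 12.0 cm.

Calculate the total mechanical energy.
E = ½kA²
E = ½kA² = ½×27.4×(0.12)² = 0.1973 J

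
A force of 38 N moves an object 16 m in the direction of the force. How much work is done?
W = Fd = 38×16 = 608.0 J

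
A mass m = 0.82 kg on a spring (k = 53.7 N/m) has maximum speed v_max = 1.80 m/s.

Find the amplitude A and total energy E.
½mv²_max = ½kA² → A = v_max√(m/k) = 1.8×√(0.82/53.7) = 0.2224 m = 22.24 cm
E = ½mv²_max = ½×0.82×1.8² = 1.328 J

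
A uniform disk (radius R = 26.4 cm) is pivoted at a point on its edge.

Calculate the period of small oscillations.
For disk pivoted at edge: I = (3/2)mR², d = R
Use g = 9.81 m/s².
I/m = (3/2)R² = 0.1045 m²; d = R = 0.264 m
T = 2π√((3/2)R²/(gR)) = 2π√(3R/(2g)) = 1.262 s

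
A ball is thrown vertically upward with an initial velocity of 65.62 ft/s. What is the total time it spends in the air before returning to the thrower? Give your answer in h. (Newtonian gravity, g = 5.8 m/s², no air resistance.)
t_total = 2v₀/g (with unit conversion) = 0.001916 h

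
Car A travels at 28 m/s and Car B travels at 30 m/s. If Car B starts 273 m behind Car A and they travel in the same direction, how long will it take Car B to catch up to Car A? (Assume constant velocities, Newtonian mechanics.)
Relative speed: v_rel = 30 - 28 = 2 m/s
Time to catch: t = d₀/v_rel = 273/2 = 136.5 s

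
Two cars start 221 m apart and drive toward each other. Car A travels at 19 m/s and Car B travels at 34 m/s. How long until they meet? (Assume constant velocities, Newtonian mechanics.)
Combined speed: v_combined = 19 + 34 = 53 m/s
Time to meet: t = d/53 = 221/53 = 4.17 s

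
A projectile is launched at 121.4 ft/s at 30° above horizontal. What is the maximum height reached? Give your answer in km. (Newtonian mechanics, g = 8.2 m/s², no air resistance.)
H = v₀²sin²(θ)/(2g) (with unit conversion) = 0.02087 km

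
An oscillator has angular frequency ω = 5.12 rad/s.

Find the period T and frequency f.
T = 2π/ω = 2π/5.12 = 1.227 s; f = ω/2π = 0.8149 Hz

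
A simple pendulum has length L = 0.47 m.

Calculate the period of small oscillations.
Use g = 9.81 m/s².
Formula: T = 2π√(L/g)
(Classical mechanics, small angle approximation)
T = 2π√(L/g) = 2π√(0.47/9.81) = 1.375 s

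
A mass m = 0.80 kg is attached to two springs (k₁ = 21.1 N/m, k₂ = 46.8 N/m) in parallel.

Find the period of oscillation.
k_eq = k₁+k₂ = 67.9 N/m
T = 2π√(m/k_eq) = 2π√(0.8/67.9) = 0.682 s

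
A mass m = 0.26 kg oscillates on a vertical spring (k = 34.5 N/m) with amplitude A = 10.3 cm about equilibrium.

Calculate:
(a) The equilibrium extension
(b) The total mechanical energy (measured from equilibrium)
x_eq = mg/k = 0.26×9.81/34.5 = 0.07393 m = 7.393 cm
E = ½kA² = ½×34.5×(0.103)² = 0.183 J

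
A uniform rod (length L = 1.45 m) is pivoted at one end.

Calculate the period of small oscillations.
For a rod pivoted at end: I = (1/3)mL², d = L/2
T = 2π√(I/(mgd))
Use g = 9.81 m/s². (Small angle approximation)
I/m = (1/3)L² = 0.7008 m²; d = L/2 = 0.725 m
T = 2π√(I/(mgd)) = 2π√(0.7008/(9.81×0.725)) = 1.972 s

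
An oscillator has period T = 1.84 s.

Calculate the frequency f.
f = 1/T = 1/1.84 = 0.5435 Hz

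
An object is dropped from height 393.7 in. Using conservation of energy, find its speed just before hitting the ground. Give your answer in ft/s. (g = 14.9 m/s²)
mgh = ½mv² → v = √(2gh) = √(2×14.9×10) = 17.26 m/s = 56.64 ft/s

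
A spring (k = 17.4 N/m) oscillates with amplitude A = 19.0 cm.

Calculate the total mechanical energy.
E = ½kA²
E = ½kA² = ½×17.4×(0.19)² = 0.3141 J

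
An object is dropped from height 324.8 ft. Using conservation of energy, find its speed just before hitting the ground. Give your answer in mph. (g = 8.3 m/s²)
mgh = ½mv² → v = √(2gh) = √(2×8.3×99) = 40.54 m/s = 90.68 mph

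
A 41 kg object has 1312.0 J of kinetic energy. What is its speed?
KE = ½mv² → v = √(2KE/m) = √(2×1312.0/41) = 8.0 m/s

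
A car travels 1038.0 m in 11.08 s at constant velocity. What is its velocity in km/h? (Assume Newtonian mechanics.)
v = d/t (with unit conversion) = 337.3 km/h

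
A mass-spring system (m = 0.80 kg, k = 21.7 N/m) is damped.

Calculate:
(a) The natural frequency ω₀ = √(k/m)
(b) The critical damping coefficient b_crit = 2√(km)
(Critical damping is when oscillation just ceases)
ω₀ = √(k/m) = √(21.7/0.8) = 5.208 rad/s
b_crit = 2√(km) = 2√(21.7×0.8) = 8.333 kg/s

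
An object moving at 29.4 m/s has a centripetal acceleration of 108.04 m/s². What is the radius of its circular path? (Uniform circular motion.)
r = v²/a_c = 29.4²/108.04 = 8.0 m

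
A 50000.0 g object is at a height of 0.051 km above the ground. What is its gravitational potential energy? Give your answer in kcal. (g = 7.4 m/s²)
PE = mgh = 50 kg × 7.4 m/s² × 51 m = 1.887e+04 J = 4.51 kcal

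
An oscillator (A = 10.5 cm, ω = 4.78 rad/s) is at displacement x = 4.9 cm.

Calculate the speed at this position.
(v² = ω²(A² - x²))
v = ω√(A² − x²) = 4.78×√(0.105² − 0.049²) = 0.4439 m/s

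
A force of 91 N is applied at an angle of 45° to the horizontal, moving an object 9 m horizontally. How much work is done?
W = Fd cosθ = 91×9×cos(45°) = 579.12 J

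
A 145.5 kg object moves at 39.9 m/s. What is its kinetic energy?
KE = ½mv² = ½×145.5×39.9² = 115818.7 J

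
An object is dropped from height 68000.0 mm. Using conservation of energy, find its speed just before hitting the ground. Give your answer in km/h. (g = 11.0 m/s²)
mgh = ½mv² → v = √(2gh) = √(2×11.0×68) = 38.68 m/s = 139.2 km/h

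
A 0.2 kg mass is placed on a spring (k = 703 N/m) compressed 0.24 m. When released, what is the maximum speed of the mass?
½kx² = ½mv² → v = x√(k/m) = 0.24×√(703/0.2) = 14.23 m/s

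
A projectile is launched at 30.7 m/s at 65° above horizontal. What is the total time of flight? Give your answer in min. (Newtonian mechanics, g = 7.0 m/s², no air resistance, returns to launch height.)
T = 2v₀sin(θ)/g (with unit conversion) = 0.1325 min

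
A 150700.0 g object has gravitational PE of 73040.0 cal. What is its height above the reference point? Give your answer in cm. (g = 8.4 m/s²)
PE = mgh → h = PE/(mg) = 3.056e+05 J / (150.7 kg × 8.4 m/s²) = 241.4 m = 24140.0 cm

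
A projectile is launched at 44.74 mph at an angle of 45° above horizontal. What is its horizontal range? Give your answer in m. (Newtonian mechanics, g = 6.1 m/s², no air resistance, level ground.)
R = v₀² sin(2θ) / g (with unit conversion) = 65.58 m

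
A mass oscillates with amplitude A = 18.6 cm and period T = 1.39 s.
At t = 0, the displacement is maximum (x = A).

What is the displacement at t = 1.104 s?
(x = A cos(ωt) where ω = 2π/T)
ω = 2π/T = 2π/1.39 = 4.52 rad/s
x = A cos(ωt) = 18.6×cos(4.52×1.104) = 5.104 cm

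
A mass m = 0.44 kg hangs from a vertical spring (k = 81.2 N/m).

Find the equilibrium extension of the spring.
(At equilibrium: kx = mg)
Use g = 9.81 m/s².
x_eq = mg/k = 0.44×9.81/81.2 = 0.05316 m = 5.316 cm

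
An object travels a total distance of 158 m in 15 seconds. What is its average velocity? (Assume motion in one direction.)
v_avg = Δd / Δt = 158 / 15 = 10.53 m/s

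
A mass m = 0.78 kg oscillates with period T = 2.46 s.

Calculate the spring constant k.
T = 2π√(m/k) → k = m(2π/T)² = 0.78×(2π/2.46)² = 5.088 N/m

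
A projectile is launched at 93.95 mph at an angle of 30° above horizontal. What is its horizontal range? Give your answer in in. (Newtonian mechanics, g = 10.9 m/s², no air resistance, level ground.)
R = v₀² sin(2θ) / g (with unit conversion) = 5518.0 in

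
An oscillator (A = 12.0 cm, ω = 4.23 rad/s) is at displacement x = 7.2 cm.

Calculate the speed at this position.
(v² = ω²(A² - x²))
v = ω√(A² − x²) = 4.23×√(0.12² − 0.072²) = 0.4061 m/s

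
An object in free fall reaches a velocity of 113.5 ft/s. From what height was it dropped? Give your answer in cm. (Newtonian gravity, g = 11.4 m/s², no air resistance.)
h = v²/(2g) (with unit conversion) = 5249.0 cm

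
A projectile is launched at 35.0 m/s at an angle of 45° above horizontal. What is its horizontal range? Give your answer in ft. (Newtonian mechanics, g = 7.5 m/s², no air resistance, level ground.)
R = v₀² sin(2θ) / g (with unit conversion) = 535.9 ft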